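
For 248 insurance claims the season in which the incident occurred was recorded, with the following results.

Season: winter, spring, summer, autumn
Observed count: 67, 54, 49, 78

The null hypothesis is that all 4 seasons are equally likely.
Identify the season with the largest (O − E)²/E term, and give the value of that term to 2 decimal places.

Expected count for each of the 4 categories: 248/4 = 62.
cat         O        E   (O−E)²/E
winter     67       62      0.403
spring     54       62      1.032
summer     49       62      2.726
autumn     78       62      4.129
The largest term is for autumn: 4.13.

autumn, 4.13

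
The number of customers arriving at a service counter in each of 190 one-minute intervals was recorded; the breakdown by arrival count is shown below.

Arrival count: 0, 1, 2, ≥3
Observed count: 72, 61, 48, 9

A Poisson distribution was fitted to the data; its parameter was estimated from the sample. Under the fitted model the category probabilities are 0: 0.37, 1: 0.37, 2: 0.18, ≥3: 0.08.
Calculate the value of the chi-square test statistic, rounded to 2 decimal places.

9.37

Expected counts E_i = n·p_i: 190×0.37 = 70.3, 190×0.37 = 70.3, 190×0.18 = 34.2, 190×0.08 = 15.2.
cat         O        E   (O−E)²/E
0          72     70.3      0.041
1          61     70.3      1.230
2          48     34.2      5.568
≥3          9     15.2      2.529
Sum = 9.37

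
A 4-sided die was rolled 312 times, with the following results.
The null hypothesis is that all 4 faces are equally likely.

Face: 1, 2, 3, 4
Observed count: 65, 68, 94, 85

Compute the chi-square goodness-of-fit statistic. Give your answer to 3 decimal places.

7.359

Under H₀ each category has probability 1/4, so each expected count is 312/4 = 78.
χ² = (65−78)²/78 + (68−78)²/78 + (94−78)²/78 + (85−78)²/78
   = 2.1667 + 1.2821 + 3.2821 + 0.6282
Sum = 7.359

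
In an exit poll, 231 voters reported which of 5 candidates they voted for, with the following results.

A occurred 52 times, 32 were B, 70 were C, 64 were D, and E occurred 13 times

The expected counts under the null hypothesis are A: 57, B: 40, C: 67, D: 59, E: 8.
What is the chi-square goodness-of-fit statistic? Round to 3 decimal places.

A: (52 − 57)²/57 = 25/57 = 0.4386
B: (32 − 40)²/40 = 64/40 = 1.6000
C: (70 − 67)²/67 = 9/67 = 0.1343
D: (64 − 59)²/59 = 25/59 = 0.4237
E: (13 − 8)²/8 = 25/8 = 3.1250
Sum = 5.722

5.722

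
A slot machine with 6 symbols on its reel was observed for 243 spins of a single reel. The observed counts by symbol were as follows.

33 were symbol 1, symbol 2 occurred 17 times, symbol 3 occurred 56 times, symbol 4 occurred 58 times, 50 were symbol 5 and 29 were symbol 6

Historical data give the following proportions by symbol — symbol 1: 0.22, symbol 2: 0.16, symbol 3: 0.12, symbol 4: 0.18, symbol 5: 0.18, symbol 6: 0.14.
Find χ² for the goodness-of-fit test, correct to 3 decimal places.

Expected counts E_i = n·p_i: 243×0.22 = 53.46, 243×0.16 = 38.88, 243×0.12 = 29.16, 243×0.18 = 43.74, 243×0.18 = 43.74, 243×0.14 = 34.02.
cat           O        E   (O−E)²/E
symbol 1     33    53.46     7.8304
symbol 2     17    38.88    12.3131
symbol 3     56    29.16    24.7046
symbol 4     58    43.74     4.6490
symbol 5     50    43.74     0.8959
symbol 6     29    34.02     0.7408
Sum = 51.134

51.134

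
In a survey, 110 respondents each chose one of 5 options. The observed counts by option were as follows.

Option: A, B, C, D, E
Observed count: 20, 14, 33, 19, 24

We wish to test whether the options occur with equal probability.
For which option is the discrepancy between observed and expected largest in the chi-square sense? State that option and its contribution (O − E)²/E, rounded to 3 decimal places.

C, 5.500

Under H₀ each category has probability 1/5, so each expected count is 110/5 = 22.
cat         O        E   (O−E)²/E
A          20       22     0.1818
B          14       22     2.9091
C          33       22     5.5000
D          19       22     0.4091
E          24       22     0.1818
The largest term is for C: 5.500.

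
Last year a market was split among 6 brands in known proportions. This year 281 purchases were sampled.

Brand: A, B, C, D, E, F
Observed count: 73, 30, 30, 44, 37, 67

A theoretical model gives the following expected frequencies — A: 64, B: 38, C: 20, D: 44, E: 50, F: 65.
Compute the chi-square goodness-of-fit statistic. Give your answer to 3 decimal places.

11.391

cat         O        E   (O−E)²/E
A          73       64     1.2656
B          30       38     1.6842
C          30       20     5.0000
D          44       44     0.0000
E          37       50     3.3800
F          67       65     0.0615
Sum = 11.391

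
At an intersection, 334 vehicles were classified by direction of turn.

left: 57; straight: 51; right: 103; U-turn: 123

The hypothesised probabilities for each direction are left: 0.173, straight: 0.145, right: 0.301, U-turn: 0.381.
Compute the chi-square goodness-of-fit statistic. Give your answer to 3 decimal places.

0.350

Expected counts E_i = n·p_i: 334×0.173 = 57.782, 334×0.145 = 48.43, 334×0.301 = 100.534, 334×0.381 = 127.254.
left: (57 − 57.782)²/57.782 = 0.611524/57.782 = 0.0106
straight: (51 − 48.43)²/48.43 = 6.6049/48.43 = 0.1364
right: (103 − 100.534)²/100.534 = 6.081156/100.534 = 0.0605
U-turn: (123 − 127.254)²/127.254 = 18.096516/127.254 = 0.1422
Sum = 0.350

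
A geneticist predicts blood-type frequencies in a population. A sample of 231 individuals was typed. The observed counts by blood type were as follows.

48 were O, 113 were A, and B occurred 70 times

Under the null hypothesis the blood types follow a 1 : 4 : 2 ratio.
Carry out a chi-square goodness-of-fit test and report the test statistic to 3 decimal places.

9.795

Ratio total = 7. Expected counts: 231×1/7 = 33, 231×4/7 = 132, 231×2/7 = 66.
O: (48 − 33)²/33 = 225/33 = 6.8182
A: (113 − 132)²/132 = 361/132 = 2.7348
B: (70 − 66)²/66 = 16/66 = 0.2424
Sum = 9.795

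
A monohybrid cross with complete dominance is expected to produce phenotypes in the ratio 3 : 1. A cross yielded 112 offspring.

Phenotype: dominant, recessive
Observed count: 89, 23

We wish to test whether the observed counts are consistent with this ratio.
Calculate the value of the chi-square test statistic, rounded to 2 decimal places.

1.19

Ratio total = 4. Expected counts: 112×3/4 = 84, 112×1/4 = 28.
χ² = (89−84)²/84 + (23−28)²/28
   = 0.298 + 0.893
Sum = 1.19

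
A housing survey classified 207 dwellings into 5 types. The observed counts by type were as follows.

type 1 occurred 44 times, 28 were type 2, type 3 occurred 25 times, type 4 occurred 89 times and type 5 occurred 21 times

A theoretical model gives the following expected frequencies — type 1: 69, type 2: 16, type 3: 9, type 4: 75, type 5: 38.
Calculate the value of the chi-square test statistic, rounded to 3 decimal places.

56.721

type 1: (44 − 69)²/69 = 625/69 = 9.0580
type 2: (28 − 16)²/16 = 144/16 = 9.0000
type 3: (25 − 9)²/9 = 256/9 = 28.4444
type 4: (89 − 75)²/75 = 196/75 = 2.6133
type 5: (21 − 38)²/38 = 289/38 = 7.6053
Sum = 56.721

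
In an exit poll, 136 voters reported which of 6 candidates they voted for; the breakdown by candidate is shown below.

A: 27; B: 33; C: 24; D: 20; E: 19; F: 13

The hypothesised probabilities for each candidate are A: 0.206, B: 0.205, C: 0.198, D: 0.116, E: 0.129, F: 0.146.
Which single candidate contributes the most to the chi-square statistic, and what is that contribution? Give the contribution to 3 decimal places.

Expected counts E_i = n·p_i: 136×0.206 = 28.016, 136×0.205 = 27.88, 136×0.198 = 26.928, 136×0.116 = 15.776, 136×0.129 = 17.544, 136×0.146 = 19.856.
cat         O        E   (O−E)²/E
A          27   28.016     0.0368
B          33    27.88     0.9403
C          24   26.928     0.3184
D          20   15.776     1.1310
E          19   17.544     0.1208
F          13   19.856     2.3673
The largest term is for F: 2.367.

F, 2.367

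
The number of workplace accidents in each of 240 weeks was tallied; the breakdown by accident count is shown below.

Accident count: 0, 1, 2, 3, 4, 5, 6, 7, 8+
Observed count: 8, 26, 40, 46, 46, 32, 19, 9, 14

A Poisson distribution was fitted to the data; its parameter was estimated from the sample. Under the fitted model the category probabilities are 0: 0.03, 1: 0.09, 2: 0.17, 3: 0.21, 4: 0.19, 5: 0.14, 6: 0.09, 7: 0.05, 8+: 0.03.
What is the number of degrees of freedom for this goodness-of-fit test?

There are k = 9 categories and 1 parameter estimated from the data, so df = 9 − 1 − 1 = 7.

7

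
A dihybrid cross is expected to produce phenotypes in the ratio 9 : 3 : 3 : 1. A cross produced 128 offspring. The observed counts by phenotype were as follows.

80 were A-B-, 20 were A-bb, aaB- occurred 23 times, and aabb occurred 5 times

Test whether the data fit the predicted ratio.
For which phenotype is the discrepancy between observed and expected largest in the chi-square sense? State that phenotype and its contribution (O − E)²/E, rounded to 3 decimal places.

aabb, 1.125

Ratio total = 16. Expected counts: 128×9/16 = 72, 128×3/16 = 24, 128×3/16 = 24, 128×1/16 = 8.
χ² = (80−72)²/72 + (20−24)²/24 + (23−24)²/24 + (5−8)²/8
   = 0.8889 + 0.6667 + 0.0417 + 1.1250
The largest term is for aabb: 1.125.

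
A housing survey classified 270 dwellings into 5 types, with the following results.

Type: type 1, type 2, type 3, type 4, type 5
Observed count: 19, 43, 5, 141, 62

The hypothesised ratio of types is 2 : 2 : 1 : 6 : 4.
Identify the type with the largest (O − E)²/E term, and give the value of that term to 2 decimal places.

Ratio total = 15. Expected counts: 270×2/15 = 36, 270×2/15 = 36, 270×1/15 = 18, 270×6/15 = 108, 270×4/15 = 72.
χ² = (19−36)²/36 + (43−36)²/36 + (5−18)²/18 + (141−108)²/108 + (62−72)²/72
   = 8.028 + 1.361 + 9.389 + 10.083 + 1.389
The largest term is for type 4: 10.08.

type 4, 10.08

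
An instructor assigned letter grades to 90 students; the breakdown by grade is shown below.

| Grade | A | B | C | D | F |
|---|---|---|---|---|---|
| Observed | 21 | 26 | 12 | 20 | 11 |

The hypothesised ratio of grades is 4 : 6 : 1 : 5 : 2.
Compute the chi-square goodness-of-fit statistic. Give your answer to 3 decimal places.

Ratio total = 18. Expected counts: 90×4/18 = 20, 90×6/18 = 30, 90×1/18 = 5, 90×5/18 = 25, 90×2/18 = 10.
A: (21 − 20)²/20 = 1/20 = 0.0500
B: (26 − 30)²/30 = 16/30 = 0.5333
C: (12 − 5)²/5 = 49/5 = 9.8000
D: (20 − 25)²/25 = 25/25 = 1.0000
F: (11 − 10)²/10 = 1/10 = 0.1000
Sum = 11.483

11.483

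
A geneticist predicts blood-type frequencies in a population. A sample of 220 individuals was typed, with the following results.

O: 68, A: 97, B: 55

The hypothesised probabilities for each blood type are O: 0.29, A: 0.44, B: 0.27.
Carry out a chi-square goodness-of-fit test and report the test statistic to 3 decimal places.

Expected counts E_i = n·p_i: 220×0.29 = 63.8, 220×0.44 = 96.8, 220×0.27 = 59.4.
χ² = (68−63.8)²/63.8 + (97−96.8)²/96.8 + (55−59.4)²/59.4
   = 0.2765 + 0.0004 + 0.3259
Sum = 0.603

0.603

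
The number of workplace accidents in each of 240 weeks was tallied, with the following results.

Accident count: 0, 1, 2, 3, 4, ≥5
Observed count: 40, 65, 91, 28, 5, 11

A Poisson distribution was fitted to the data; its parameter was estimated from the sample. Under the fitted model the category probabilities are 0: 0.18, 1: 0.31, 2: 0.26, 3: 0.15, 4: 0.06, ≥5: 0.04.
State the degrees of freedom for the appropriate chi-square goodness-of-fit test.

4

There are k = 6 categories and 1 parameter estimated from the data, so df = 6 − 1 − 1 = 4.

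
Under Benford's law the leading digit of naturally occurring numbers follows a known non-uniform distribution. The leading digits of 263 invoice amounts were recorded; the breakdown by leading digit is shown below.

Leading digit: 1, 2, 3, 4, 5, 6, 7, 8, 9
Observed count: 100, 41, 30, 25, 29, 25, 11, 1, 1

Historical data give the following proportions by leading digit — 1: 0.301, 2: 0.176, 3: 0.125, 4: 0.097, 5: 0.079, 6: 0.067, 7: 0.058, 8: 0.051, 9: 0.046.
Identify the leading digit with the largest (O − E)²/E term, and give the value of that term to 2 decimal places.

Expected counts E_i = n·p_i: 263×0.301 = 79.163, 263×0.176 = 46.288, 263×0.125 = 32.875, 263×0.097 = 25.511, 263×0.079 = 20.777, 263×0.067 = 17.621, 263×0.058 = 15.254, 263×0.051 = 13.413, 263×0.046 = 12.098.
1: (100 − 79.163)²/79.163 = 434.180569/79.163 = 5.485
2: (41 − 46.288)²/46.288 = 27.962944/46.288 = 0.604
3: (30 − 32.875)²/32.875 = 8.265625/32.875 = 0.251
4: (25 − 25.511)²/25.511 = 0.261121/25.511 = 0.010
5: (29 − 20.777)²/20.777 = 67.617729/20.777 = 3.254
6: (25 − 17.621)²/17.621 = 54.449641/17.621 = 3.090
7: (11 − 15.254)²/15.254 = 18.096516/15.254 = 1.186
8: (1 − 13.413)²/13.413 = 154.082569/13.413 = 11.488
9: (1 − 12.098)²/12.098 = 123.165604/12.098 = 10.181
The largest term is for 8: 11.49.

8, 11.49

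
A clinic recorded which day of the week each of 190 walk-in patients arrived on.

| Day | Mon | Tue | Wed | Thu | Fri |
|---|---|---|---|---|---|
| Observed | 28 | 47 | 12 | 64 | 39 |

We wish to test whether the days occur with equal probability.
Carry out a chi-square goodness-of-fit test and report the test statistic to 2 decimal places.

40.37

Under H₀ each category has probability 1/5, so each expected count is 190/5 = 38.
cat         O        E   (O−E)²/E
Mon        28       38      2.632
Tue        47       38      2.132
Wed        12       38     17.789
Thu        64       38     17.789
Fri        39       38      0.026
Sum = 40.37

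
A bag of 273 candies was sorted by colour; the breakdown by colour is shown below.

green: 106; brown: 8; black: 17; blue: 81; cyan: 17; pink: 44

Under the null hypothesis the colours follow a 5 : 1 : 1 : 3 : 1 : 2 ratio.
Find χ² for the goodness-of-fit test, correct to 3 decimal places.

Ratio total = 13. Expected counts: 273×5/13 = 105, 273×1/13 = 21, 273×1/13 = 21, 273×3/13 = 63, 273×1/13 = 21, 273×2/13 = 42.
cat         O        E   (O−E)²/E
green     106      105     0.0095
brown       8       21     8.0476
black      17       21     0.7619
blue       81       63     5.1429
cyan       17       21     0.7619
pink       44       42     0.0952
Sum = 14.819

14.819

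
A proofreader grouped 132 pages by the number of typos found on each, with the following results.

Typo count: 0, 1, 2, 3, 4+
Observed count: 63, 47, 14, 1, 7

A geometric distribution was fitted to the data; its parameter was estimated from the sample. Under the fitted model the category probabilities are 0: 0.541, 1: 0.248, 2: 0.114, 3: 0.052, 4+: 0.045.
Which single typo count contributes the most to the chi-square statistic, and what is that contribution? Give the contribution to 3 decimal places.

Expected counts E_i = n·p_i: 132×0.541 = 71.412, 132×0.248 = 32.736, 132×0.114 = 15.048, 132×0.052 = 6.864, 132×0.045 = 5.94.
χ² = (63−71.412)²/71.412 + (47−32.736)²/32.736 + (14−15.048)²/15.048 + (1−6.864)²/6.864 + (7−5.94)²/5.94
   = 0.9909 + 6.2152 + 0.0730 + 5.0097 + 0.1892
The largest term is for 1: 6.215.

1, 6.215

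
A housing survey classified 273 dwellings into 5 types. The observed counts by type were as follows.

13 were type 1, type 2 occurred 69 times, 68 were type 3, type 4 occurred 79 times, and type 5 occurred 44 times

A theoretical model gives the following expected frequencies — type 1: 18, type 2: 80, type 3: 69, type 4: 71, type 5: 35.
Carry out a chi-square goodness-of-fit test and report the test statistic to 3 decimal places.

χ² = (13−18)²/18 + (69−80)²/80 + (68−69)²/69 + (79−71)²/71 + (44−35)²/35
   = 1.3889 + 1.5125 + 0.0145 + 0.9014 + 2.3143
Sum = 6.132

6.132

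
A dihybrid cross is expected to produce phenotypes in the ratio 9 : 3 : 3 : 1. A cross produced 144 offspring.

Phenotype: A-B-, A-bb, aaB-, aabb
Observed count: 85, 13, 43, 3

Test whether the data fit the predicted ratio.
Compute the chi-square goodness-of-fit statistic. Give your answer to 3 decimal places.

20.938

Ratio total = 16. Expected counts: 144×9/16 = 81, 144×3/16 = 27, 144×3/16 = 27, 144×1/16 = 9.
χ² = (85−81)²/81 + (13−27)²/27 + (43−27)²/27 + (3−9)²/9
   = 0.1975 + 7.2593 + 9.4815 + 4.0000
Sum = 20.938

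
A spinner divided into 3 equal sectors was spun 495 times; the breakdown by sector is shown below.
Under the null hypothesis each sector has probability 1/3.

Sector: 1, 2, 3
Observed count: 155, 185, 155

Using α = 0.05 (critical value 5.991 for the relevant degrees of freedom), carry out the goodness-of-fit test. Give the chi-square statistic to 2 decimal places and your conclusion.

3.64; do not reject

Expected count for each of the 3 categories: 495/3 = 165.
cat         O        E   (O−E)²/E
1         155      165      0.606
2         185      165      2.424
3         155      165      0.606
Sum = 3.64
df = 2. Since 3.64 < 5.991, we do not reject H₀.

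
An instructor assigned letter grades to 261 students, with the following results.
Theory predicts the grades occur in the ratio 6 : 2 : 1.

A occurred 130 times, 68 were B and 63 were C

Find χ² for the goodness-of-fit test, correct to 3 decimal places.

Ratio total = 9. Expected counts: 261×6/9 = 174, 261×2/9 = 58, 261×1/9 = 29.
χ² = (130−174)²/174 + (68−58)²/58 + (63−29)²/29
   = 11.1264 + 1.7241 + 39.8621
Sum = 52.713

52.713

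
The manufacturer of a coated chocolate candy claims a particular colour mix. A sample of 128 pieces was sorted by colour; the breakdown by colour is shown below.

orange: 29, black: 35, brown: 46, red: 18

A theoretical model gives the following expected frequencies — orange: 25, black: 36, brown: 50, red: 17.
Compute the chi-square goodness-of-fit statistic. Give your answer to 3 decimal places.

1.047

χ² = (29−25)²/25 + (35−36)²/36 + (46−50)²/50 + (18−17)²/17
   = 0.6400 + 0.0278 + 0.3200 + 0.0588
Sum = 1.047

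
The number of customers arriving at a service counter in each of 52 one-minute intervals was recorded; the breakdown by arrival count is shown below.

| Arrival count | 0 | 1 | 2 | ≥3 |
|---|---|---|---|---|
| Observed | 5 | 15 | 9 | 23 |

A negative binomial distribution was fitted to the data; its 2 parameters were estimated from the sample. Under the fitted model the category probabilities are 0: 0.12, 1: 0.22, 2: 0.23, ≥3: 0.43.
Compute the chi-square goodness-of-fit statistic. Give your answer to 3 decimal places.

2.105

Expected counts E_i = n·p_i: 52×0.12 = 6.24, 52×0.22 = 11.44, 52×0.23 = 11.96, 52×0.43 = 22.36.
cat         O        E   (O−E)²/E
0           5     6.24     0.2464
1          15    11.44     1.1078
2           9    11.96     0.7326
≥3         23    22.36     0.0183
Sum = 2.105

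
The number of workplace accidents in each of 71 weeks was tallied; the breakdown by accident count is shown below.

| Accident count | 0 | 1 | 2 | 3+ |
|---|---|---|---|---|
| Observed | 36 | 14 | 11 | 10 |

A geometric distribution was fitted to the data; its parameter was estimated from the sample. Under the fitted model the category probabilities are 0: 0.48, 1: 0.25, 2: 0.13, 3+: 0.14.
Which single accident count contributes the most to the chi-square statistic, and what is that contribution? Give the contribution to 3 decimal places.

1, 0.792

Expected counts E_i = n·p_i: 71×0.48 = 34.08, 71×0.25 = 17.75, 71×0.13 = 9.23, 71×0.14 = 9.94.
0: (36 − 34.08)²/34.08 = 3.6864/34.08 = 0.1082
1: (14 − 17.75)²/17.75 = 14.0625/17.75 = 0.7923
2: (11 − 9.23)²/9.23 = 3.1329/9.23 = 0.3394
3+: (10 − 9.94)²/9.94 = 0.0036/9.94 = 0.0004
The largest term is for 1: 0.792.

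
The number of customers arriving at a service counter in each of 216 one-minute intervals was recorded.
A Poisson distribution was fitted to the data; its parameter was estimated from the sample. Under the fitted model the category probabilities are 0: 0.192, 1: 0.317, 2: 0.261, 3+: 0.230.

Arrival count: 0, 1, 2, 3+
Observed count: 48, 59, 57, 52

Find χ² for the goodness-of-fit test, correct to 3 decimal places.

2.453

Expected counts E_i = n·p_i: 216×0.192 = 41.472, 216×0.317 = 68.472, 216×0.261 = 56.376, 216×0.230 = 49.68.
cat         O        E   (O−E)²/E
0          48   41.472     1.0276
1          59   68.472     1.3103
2          57   56.376     0.0069
3+         52    49.68     0.1083
Sum = 2.453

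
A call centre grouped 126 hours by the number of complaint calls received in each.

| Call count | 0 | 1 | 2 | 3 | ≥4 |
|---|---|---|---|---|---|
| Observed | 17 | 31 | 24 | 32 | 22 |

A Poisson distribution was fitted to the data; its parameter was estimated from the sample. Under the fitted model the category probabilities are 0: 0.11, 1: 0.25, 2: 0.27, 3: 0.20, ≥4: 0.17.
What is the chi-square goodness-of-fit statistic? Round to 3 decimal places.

Expected counts E_i = n·p_i: 126×0.11 = 13.86, 126×0.25 = 31.5, 126×0.27 = 34.02, 126×0.20 = 25.2, 126×0.17 = 21.42.
0: (17 − 13.86)²/13.86 = 9.8596/13.86 = 0.7114
1: (31 − 31.5)²/31.5 = 0.25/31.5 = 0.0079
2: (24 − 34.02)²/34.02 = 100.4004/34.02 = 2.9512
3: (32 − 25.2)²/25.2 = 46.24/25.2 = 1.8349
≥4: (22 − 21.42)²/21.42 = 0.3364/21.42 = 0.0157
Sum = 5.521

5.521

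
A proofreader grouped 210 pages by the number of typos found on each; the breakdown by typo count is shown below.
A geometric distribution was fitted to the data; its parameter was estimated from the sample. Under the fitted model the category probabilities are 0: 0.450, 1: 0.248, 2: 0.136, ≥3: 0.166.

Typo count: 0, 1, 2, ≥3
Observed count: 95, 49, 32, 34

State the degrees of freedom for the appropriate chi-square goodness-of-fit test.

2

There are k = 4 categories and 1 parameter estimated from the data, so df = 4 − 1 − 1 = 2.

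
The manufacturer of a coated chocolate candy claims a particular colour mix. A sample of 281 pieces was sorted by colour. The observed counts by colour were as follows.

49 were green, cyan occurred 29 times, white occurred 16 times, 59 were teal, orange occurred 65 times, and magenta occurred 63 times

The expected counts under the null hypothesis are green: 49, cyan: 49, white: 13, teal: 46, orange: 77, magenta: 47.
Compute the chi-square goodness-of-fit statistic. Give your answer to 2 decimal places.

green: (49 − 49)²/49 = 0/49 = 0.000
cyan: (29 − 49)²/49 = 400/49 = 8.163
white: (16 − 13)²/13 = 9/13 = 0.692
teal: (59 − 46)²/46 = 169/46 = 3.674
orange: (65 − 77)²/77 = 144/77 = 1.870
magenta: (63 − 47)²/47 = 256/47 = 5.447
Sum = 19.85

19.85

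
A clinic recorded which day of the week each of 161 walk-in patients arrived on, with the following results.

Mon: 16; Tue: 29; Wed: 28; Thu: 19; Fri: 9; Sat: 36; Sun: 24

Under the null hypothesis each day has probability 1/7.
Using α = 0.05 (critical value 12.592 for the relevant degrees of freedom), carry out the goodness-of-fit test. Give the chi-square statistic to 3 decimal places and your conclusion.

Under H₀ each category has probability 1/7, so each expected count is 161/7 = 23.
Mon: (16 − 23)²/23 = 49/23 = 2.1304
Tue: (29 − 23)²/23 = 36/23 = 1.5652
Wed: (28 − 23)²/23 = 25/23 = 1.0870
Thu: (19 − 23)²/23 = 16/23 = 0.6957
Fri: (9 − 23)²/23 = 196/23 = 8.5217
Sat: (36 − 23)²/23 = 169/23 = 7.3478
Sun: (24 − 23)²/23 = 1/23 = 0.0435
Sum = 21.391
df = 6. Since 21.391 > 12.592, we reject H₀.

21.391; reject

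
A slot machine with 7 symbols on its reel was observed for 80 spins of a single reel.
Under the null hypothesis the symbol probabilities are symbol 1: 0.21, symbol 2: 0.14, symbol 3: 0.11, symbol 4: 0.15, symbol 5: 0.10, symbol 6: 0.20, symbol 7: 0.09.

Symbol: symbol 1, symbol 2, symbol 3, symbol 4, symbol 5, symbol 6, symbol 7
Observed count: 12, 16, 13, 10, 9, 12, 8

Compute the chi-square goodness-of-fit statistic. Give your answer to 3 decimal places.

Expected counts E_i = n·p_i: 80×0.21 = 16.8, 80×0.14 = 11.2, 80×0.11 = 8.8, 80×0.15 = 12, 80×0.10 = 8, 80×0.20 = 16, 80×0.09 = 7.2.
cat           O        E   (O−E)²/E
symbol 1     12     16.8     1.3714
symbol 2     16     11.2     2.0571
symbol 3     13      8.8     2.0045
symbol 4     10       12     0.3333
symbol 5      9        8     0.1250
symbol 6     12       16     1.0000
symbol 7      8      7.2     0.0889
Sum = 6.980

6.980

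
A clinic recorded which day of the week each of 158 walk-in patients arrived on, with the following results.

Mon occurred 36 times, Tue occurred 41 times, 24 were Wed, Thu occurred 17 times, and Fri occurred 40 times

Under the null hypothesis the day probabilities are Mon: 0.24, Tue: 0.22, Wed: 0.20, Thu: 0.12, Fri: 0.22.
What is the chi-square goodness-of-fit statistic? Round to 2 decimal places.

Expected counts E_i = n·p_i: 158×0.24 = 37.92, 158×0.22 = 34.76, 158×0.20 = 31.6, 158×0.12 = 18.96, 158×0.22 = 34.76.
cat         O        E   (O−E)²/E
Mon        36    37.92      0.097
Tue        41    34.76      1.120
Wed        24     31.6      1.828
Thu        17    18.96      0.203
Fri        40    34.76      0.790
Sum = 4.04

4.04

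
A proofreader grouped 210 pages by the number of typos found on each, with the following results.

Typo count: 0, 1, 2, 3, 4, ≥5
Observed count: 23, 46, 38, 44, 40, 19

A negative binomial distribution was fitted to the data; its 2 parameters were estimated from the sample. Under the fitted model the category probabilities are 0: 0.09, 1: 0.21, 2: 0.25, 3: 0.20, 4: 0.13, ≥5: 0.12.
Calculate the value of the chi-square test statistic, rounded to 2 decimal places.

Expected counts E_i = n·p_i: 210×0.09 = 18.9, 210×0.21 = 44.1, 210×0.25 = 52.5, 210×0.20 = 42, 210×0.13 = 27.3, 210×0.12 = 25.2.
χ² = (23−18.9)²/18.9 + (46−44.1)²/44.1 + (38−52.5)²/52.5 + (44−42)²/42 + (40−27.3)²/27.3 + (19−25.2)²/25.2
   = 0.889 + 0.082 + 4.005 + 0.095 + 5.908 + 1.525
Sum = 12.50

12.50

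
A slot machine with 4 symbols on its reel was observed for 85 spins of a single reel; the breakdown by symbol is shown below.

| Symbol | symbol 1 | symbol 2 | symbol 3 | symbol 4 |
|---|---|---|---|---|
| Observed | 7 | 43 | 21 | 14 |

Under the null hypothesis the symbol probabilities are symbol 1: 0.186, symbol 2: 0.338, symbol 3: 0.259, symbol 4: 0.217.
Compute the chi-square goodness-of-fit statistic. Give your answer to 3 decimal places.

13.115

Expected counts E_i = n·p_i: 85×0.186 = 15.81, 85×0.338 = 28.73, 85×0.259 = 22.015, 85×0.217 = 18.445.
symbol 1: (7 − 15.81)²/15.81 = 77.6161/15.81 = 4.9093
symbol 2: (43 − 28.73)²/28.73 = 203.6329/28.73 = 7.0878
symbol 3: (21 − 22.015)²/22.015 = 1.030225/22.015 = 0.0468
symbol 4: (14 − 18.445)²/18.445 = 19.758025/18.445 = 1.0712
Sum = 13.115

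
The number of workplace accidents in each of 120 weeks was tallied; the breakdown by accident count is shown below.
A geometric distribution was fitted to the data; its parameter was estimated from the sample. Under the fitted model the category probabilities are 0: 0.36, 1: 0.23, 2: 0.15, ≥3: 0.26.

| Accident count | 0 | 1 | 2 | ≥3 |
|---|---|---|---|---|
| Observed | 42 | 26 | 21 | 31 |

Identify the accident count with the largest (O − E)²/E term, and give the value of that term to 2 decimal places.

2, 0.50

Expected counts E_i = n·p_i: 120×0.36 = 43.2, 120×0.23 = 27.6, 120×0.15 = 18, 120×0.26 = 31.2.
0: (42 − 43.2)²/43.2 = 1.44/43.2 = 0.033
1: (26 − 27.6)²/27.6 = 2.56/27.6 = 0.093
2: (21 − 18)²/18 = 9/18 = 0.500
≥3: (31 − 31.2)²/31.2 = 0.04/31.2 = 0.001
The largest term is for 2: 0.50.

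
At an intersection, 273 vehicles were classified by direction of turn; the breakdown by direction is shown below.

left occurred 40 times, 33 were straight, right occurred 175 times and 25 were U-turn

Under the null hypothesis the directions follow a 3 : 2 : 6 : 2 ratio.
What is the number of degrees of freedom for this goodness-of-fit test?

There are k = 4 categories and no parameters were estimated from the data, so df = 4 − 1 = 3.

3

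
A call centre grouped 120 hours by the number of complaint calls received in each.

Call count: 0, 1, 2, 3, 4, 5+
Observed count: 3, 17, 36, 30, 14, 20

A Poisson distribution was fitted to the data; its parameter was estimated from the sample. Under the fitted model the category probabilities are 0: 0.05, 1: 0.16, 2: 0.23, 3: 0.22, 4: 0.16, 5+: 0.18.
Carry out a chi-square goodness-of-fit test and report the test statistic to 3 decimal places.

6.326

Expected counts E_i = n·p_i: 120×0.05 = 6, 120×0.16 = 19.2, 120×0.23 = 27.6, 120×0.22 = 26.4, 120×0.16 = 19.2, 120×0.18 = 21.6.
cat         O        E   (O−E)²/E
0           3        6     1.5000
1          17     19.2     0.2521
2          36     27.6     2.5565
3          30     26.4     0.4909
4          14     19.2     1.4083
5+         20     21.6     0.1185
Sum = 6.326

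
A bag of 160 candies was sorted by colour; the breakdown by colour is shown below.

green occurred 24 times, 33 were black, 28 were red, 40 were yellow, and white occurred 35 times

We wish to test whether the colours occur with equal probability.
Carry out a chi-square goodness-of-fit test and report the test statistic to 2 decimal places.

4.81

Under H₀ each category has probability 1/5, so each expected count is 160/5 = 32.
green: (24 − 32)²/32 = 64/32 = 2.000
black: (33 − 32)²/32 = 1/32 = 0.031
red: (28 − 32)²/32 = 16/32 = 0.500
yellow: (40 − 32)²/32 = 64/32 = 2.000
white: (35 − 32)²/32 = 9/32 = 0.281
Sum = 4.81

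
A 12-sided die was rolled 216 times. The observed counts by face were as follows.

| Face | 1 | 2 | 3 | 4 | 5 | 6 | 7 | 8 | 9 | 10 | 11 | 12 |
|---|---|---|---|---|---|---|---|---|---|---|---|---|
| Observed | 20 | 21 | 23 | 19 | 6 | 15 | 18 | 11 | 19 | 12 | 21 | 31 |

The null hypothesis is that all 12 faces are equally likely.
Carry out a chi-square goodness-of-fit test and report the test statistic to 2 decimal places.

Under H₀ each category has probability 1/12, so each expected count is 216/12 = 18.
cat         O        E   (O−E)²/E
1          20       18      0.222
2          21       18      0.500
3          23       18      1.389
4          19       18      0.056
5           6       18      8.000
6          15       18      0.500
7          18       18      0.000
8          11       18      2.722
9          19       18      0.056
10         12       18      2.000
11         21       18      0.500
12         31       18      9.389
Sum = 25.33

25.33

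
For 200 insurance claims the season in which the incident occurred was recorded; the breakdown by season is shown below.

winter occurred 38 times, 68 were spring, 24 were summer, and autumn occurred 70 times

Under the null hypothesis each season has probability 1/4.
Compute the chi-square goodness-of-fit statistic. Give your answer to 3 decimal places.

30.880

Expected count for each of the 4 categories: 200/4 = 50.
cat         O        E   (O−E)²/E
winter     38       50     2.8800
spring     68       50     6.4800
summer     24       50    13.5200
autumn     70       50     8.0000
Sum = 30.880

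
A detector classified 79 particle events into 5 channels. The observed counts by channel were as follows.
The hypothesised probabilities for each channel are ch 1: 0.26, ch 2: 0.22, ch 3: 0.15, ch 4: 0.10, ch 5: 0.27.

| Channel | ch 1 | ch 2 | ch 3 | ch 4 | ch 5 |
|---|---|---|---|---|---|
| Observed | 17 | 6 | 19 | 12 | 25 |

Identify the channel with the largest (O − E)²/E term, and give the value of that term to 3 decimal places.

Expected counts E_i = n·p_i: 79×0.26 = 20.54, 79×0.22 = 17.38, 79×0.15 = 11.85, 79×0.10 = 7.9, 79×0.27 = 21.33.
ch 1: (17 − 20.54)²/20.54 = 12.5316/20.54 = 0.6101
ch 2: (6 − 17.38)²/17.38 = 129.5044/17.38 = 7.4513
ch 3: (19 − 11.85)²/11.85 = 51.1225/11.85 = 4.3141
ch 4: (12 − 7.9)²/7.9 = 16.81/7.9 = 2.1278
ch 5: (25 − 21.33)²/21.33 = 13.4689/21.33 = 0.6315
The largest term is for ch 2: 7.451.

ch 2, 7.451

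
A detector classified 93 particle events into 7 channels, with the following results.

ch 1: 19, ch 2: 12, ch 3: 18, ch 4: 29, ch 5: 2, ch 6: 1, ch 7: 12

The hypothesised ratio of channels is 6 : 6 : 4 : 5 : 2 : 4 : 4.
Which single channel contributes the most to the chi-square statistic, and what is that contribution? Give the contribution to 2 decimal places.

Ratio total = 31. Expected counts: 93×6/31 = 18, 93×6/31 = 18, 93×4/31 = 12, 93×5/31 = 15, 93×2/31 = 6, 93×4/31 = 12, 93×4/31 = 12.
ch 1: (19 − 18)²/18 = 1/18 = 0.056
ch 2: (12 − 18)²/18 = 36/18 = 2.000
ch 3: (18 − 12)²/12 = 36/12 = 3.000
ch 4: (29 − 15)²/15 = 196/15 = 13.067
ch 5: (2 − 6)²/6 = 16/6 = 2.667
ch 6: (1 − 12)²/12 = 121/12 = 10.083
ch 7: (12 − 12)²/12 = 0/12 = 0.000
The largest term is for ch 4: 13.07.

ch 4, 13.07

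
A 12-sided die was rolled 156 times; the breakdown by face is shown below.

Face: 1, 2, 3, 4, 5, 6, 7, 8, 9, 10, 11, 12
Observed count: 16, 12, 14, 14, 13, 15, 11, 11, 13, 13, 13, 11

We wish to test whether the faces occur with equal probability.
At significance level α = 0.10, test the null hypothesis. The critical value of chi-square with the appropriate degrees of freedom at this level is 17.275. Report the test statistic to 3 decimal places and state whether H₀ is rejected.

Under H₀ each category has probability 1/12, so each expected count is 156/12 = 13.
χ² = (16−13)²/13 + (12−13)²/13 + (14−13)²/13 + (14−13)²/13 + (13−13)²/13 + (15−13)²/13 + (11−13)²/13 + (11−13)²/13 + (13−13)²/13 + (13−13)²/13 + (13−13)²/13 + (11−13)²/13
   = 0.6923 + 0.0769 + 0.0769 + 0.0769 + 0.0000 + 0.3077 + 0.3077 + 0.3077 + 0.0000 + 0.0000 + 0.0000 + 0.3077
Sum = 2.154
df = 11. Since 2.154 < 17.275, we do not reject H₀.

2.154; do not reject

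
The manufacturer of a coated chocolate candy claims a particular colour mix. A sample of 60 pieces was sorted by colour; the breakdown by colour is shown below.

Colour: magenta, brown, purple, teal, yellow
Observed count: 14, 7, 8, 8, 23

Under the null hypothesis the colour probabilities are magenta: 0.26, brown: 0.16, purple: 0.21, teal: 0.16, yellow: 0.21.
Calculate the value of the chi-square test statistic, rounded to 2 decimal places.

Expected counts E_i = n·p_i: 60×0.26 = 15.6, 60×0.16 = 9.6, 60×0.21 = 12.6, 60×0.16 = 9.6, 60×0.21 = 12.6.
χ² = (14−15.6)²/15.6 + (7−9.6)²/9.6 + (8−12.6)²/12.6 + (8−9.6)²/9.6 + (23−12.6)²/12.6
   = 0.164 + 0.704 + 1.679 + 0.267 + 8.584
Sum = 11.40

11.40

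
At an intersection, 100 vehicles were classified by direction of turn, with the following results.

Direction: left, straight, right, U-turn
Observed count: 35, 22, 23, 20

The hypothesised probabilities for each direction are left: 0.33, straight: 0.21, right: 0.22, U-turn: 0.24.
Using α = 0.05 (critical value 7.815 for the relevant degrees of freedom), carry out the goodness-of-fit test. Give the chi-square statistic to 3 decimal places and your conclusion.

0.881; do not reject

Expected counts E_i = n·p_i: 100×0.33 = 33, 100×0.21 = 21, 100×0.22 = 22, 100×0.24 = 24.
left: (35 − 33)²/33 = 4/33 = 0.1212
straight: (22 − 21)²/21 = 1/21 = 0.0476
right: (23 − 22)²/22 = 1/22 = 0.0455
U-turn: (20 − 24)²/24 = 16/24 = 0.6667
Sum = 0.881
df = 3. Since 0.881 < 7.815, we do not reject H₀.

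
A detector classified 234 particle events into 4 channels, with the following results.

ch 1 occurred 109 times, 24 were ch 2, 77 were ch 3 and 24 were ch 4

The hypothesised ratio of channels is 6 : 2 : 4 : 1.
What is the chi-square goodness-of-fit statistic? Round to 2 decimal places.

Ratio total = 13. Expected counts: 234×6/13 = 108, 234×2/13 = 36, 234×4/13 = 72, 234×1/13 = 18.
χ² = (109−108)²/108 + (24−36)²/36 + (77−72)²/72 + (24−18)²/18
   = 0.009 + 4.000 + 0.347 + 2.000
Sum = 6.36

6.36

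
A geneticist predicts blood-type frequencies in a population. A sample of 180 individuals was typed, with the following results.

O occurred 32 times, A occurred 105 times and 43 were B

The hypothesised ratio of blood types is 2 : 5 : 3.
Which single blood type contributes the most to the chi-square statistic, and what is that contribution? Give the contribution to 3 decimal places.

A, 2.500

Ratio total = 10. Expected counts: 180×2/10 = 36, 180×5/10 = 90, 180×3/10 = 54.
O: (32 − 36)²/36 = 16/36 = 0.4444
A: (105 − 90)²/90 = 225/90 = 2.5000
B: (43 − 54)²/54 = 121/54 = 2.2407
The largest term is for A: 2.500.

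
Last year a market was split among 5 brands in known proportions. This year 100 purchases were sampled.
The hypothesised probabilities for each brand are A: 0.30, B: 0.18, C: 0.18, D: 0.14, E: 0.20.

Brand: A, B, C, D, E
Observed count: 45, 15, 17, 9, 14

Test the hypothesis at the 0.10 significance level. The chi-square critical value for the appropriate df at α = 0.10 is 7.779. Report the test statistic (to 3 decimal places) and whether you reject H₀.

11.641; reject

Expected counts E_i = n·p_i: 100×0.30 = 30, 100×0.18 = 18, 100×0.18 = 18, 100×0.14 = 14, 100×0.20 = 20.
cat         O        E   (O−E)²/E
A          45       30     7.5000
B          15       18     0.5000
C          17       18     0.0556
D           9       14     1.7857
E          14       20     1.8000
Sum = 11.641
df = 4. Since 11.641 > 7.779, we reject H₀.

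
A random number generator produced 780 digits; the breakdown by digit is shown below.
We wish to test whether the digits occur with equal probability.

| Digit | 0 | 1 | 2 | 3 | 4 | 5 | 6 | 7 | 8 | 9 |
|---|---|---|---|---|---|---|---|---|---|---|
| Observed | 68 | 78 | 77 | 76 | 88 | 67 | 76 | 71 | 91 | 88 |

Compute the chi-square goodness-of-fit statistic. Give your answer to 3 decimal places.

Under H₀ each category has probability 1/10, so each expected count is 780/10 = 78.
χ² = (68−78)²/78 + (78−78)²/78 + (77−78)²/78 + (76−78)²/78 + (88−78)²/78 + (67−78)²/78 + (76−78)²/78 + (71−78)²/78 + (91−78)²/78 + (88−78)²/78
   = 1.2821 + 0.0000 + 0.0128 + 0.0513 + 1.2821 + 1.5513 + 0.0513 + 0.6282 + 2.1667 + 1.2821
Sum = 8.308

8.308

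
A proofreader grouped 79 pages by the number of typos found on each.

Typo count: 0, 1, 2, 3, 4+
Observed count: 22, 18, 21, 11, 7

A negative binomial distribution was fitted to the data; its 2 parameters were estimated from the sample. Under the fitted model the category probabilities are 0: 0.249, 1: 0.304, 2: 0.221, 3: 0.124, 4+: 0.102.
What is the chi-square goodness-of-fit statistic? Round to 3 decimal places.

2.788

Expected counts E_i = n·p_i: 79×0.249 = 19.671, 79×0.304 = 24.016, 79×0.221 = 17.459, 79×0.124 = 9.796, 79×0.102 = 8.058.
χ² = (22−19.671)²/19.671 + (18−24.016)²/24.016 + (21−17.459)²/17.459 + (11−9.796)²/9.796 + (7−8.058)²/8.058
   = 0.2757 + 1.5070 + 0.7182 + 0.1480 + 0.1389
Sum = 2.788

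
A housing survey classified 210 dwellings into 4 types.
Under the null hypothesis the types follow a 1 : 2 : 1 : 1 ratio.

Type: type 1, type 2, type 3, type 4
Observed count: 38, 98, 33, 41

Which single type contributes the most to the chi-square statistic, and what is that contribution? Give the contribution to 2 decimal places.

type 2, 2.33

Ratio total = 5. Expected counts: 210×1/5 = 42, 210×2/5 = 84, 210×1/5 = 42, 210×1/5 = 42.
cat         O        E   (O−E)²/E
type 1     38       42      0.381
type 2     98       84      2.333
type 3     33       42      1.929
type 4     41       42      0.024
The largest term is for type 2: 2.33.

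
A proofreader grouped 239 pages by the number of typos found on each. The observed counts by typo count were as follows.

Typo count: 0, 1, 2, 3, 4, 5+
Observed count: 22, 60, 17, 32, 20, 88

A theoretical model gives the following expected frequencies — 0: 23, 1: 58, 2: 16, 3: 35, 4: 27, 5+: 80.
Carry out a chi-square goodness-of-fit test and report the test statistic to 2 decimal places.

3.05

0: (22 − 23)²/23 = 1/23 = 0.043
1: (60 − 58)²/58 = 4/58 = 0.069
2: (17 − 16)²/16 = 1/16 = 0.063
3: (32 − 35)²/35 = 9/35 = 0.257
4: (20 − 27)²/27 = 49/27 = 1.815
5+: (88 − 80)²/80 = 64/80 = 0.800
Sum = 3.05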